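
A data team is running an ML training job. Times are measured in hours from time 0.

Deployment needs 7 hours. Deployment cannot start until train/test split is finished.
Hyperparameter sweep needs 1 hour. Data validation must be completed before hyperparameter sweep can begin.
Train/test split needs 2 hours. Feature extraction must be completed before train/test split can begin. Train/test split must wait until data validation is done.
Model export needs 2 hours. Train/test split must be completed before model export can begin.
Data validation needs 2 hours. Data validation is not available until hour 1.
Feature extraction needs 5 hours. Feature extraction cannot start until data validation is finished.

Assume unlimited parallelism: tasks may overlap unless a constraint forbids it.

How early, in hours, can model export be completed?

12

Data validation cannot begin until its own release at hour 1. It runs from hour 1 to 1 + 2 = hour 3.
Feature extraction cannot begin until data validation (finishes hour 3). It runs from hour 3 to 3 + 5 = hour 8.
For train/test split: feature extraction (finishes hour 8); data validation (finishes hour 3). Taking the maximum gives a start of hour 8, and it finishes at 8 + 2 = hour 10.
Model export cannot begin until train/test split (finishes hour 10). It runs from hour 10 to 10 + 2 = hour 12.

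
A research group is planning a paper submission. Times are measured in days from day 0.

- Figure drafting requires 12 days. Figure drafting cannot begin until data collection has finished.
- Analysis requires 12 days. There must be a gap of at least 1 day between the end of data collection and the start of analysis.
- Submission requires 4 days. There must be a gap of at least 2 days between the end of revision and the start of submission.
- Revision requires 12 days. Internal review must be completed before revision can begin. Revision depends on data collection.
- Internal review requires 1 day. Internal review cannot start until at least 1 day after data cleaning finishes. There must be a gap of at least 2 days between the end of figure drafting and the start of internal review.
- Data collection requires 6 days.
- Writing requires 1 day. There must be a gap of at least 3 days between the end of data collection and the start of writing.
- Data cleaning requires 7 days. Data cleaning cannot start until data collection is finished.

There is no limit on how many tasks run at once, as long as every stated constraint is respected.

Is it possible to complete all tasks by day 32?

No

Data collection has no prerequisites, so it starts at day 0 and finishes at day 6.
Writing cannot begin until data collection (finishes day 6, plus 3-day gap → day 9). It runs from day 9 to 9 + 1 = day 10.
Figure drafting waits on data collection (finishes day 6), so it starts at day 6 and finishes at 6 + 12 = day 18.
Analysis waits on data collection (finishes day 6, plus 1-day gap → day 7), so it starts at day 7 and finishes at 7 + 12 = day 19.
Data cleaning cannot begin until data collection (finishes day 6). It runs from day 6 to 6 + 7 = day 13.
Internal review needs all of data cleaning (finishes day 13, plus 1-day gap → day 14); figure drafting (finishes day 18, plus 2-day gap → day 20). That puts its earliest start at day 20; it finishes at 20 + 1 = day 21.
Revision has to wait for internal review (finishes day 21); data collection (finishes day 6). The latest of these is day 21, so revision runs day 21 to 21 + 12 = day 33.
Submission waits on revision (finishes day 33, plus 2-day gap → day 35), so it starts at day 35 and finishes at 35 + 4 = day 39.
The earliest everything can be done is day 39, which is after the deadline of 32, so it is not possible.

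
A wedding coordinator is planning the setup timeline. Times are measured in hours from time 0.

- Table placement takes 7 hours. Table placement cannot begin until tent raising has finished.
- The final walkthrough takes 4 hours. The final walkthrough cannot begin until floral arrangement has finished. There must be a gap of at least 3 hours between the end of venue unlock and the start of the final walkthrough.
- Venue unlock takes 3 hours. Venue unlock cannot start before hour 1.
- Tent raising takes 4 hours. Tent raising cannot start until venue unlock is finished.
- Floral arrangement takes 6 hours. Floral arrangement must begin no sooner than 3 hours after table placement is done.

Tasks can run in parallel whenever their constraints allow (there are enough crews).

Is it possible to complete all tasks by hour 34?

Yes

Venue unlock waits on its own release at hour 1, so it starts at hour 1 and finishes at 1 + 3 = hour 4.
Tent raising waits on venue unlock (finishes hour 4), so it starts at hour 4 and finishes at 4 + 4 = hour 8.
Table placement cannot begin until tent raising (finishes hour 8). It runs from hour 8 to 8 + 7 = hour 15.
After table placement (finishes hour 15, plus 3-hour gap → hour 18), floral arrangement can start at hour 18 and finishes at hour 24.
The final walkthrough has to wait for floral arrangement (finishes hour 24); venue unlock (finishes hour 4, plus 3-hour gap → hour 7). The latest of these is hour 24, so the final walkthrough runs hour 24 to 24 + 4 = hour 28.
Every task is finished by hour 28, which is no later than the deadline of 34, so the schedule is feasible.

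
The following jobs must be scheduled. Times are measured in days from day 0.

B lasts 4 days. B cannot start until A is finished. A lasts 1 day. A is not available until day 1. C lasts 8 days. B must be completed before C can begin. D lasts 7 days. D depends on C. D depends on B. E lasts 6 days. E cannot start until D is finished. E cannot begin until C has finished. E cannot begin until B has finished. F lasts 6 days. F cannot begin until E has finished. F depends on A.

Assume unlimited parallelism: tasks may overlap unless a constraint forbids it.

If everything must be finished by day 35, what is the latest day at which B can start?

F must finish by day 35; it takes 6 days, so it must start by 35 − 6 = day 29.
E must finish before F (must start by day 29). With a 6-day duration, E must start by 29 − 6 = day 23.
D feeds into E (must start by day 23); so D must finish by day 23 and therefore start by day 16.
C has several dependents: D (must start by day 16); E (must start by day 23). The earliest of those limits is day 16, so C must start by 16 − 8 = day 8.
B feeds C (must start by day 8); D (must start by day 16); E (must start by day 23). Taking the minimum, B must finish by day 8 and start by 8 − 4 = day 4.

4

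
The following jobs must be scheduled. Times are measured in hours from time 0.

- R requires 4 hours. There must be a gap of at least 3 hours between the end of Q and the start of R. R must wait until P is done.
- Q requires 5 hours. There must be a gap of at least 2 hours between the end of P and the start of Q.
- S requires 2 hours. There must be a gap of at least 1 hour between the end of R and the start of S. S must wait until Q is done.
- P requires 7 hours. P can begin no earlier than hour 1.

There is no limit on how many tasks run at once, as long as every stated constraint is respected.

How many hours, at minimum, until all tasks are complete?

25

P waits on its own release at hour 1, so it starts at hour 1 and finishes at 1 + 7 = hour 8.
Q waits on P (finishes hour 8, plus 2-hour gap → hour 10), so it starts at hour 10 and finishes at 10 + 5 = hour 15.
R has to wait for Q (finishes hour 15, plus 3-hour gap → hour 18); P (finishes hour 8). The latest of these is hour 18, so R runs hour 18 to 18 + 4 = hour 22.
S needs all of R (finishes hour 22, plus 1-hour gap → hour 23); Q (finishes hour 15). That puts its earliest start at hour 23; it finishes at 23 + 2 = hour 25.
All tasks are finished once the last one completes. Finish times: P at 8, Q at 15, R at 22, S at 25. The latest is hour 25.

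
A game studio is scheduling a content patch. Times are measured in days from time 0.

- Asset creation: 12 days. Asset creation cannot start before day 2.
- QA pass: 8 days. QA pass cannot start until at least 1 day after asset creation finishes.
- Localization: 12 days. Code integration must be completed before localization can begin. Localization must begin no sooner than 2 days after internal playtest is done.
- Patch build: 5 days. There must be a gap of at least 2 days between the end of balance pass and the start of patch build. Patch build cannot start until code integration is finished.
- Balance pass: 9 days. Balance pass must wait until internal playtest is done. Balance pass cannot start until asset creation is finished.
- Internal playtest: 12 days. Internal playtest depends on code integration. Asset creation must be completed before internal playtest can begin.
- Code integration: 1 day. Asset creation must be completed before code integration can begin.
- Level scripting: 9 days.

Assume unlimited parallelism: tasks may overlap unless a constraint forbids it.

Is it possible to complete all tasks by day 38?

Nothing blocks level scripting, so it runs from day 0 to day 9.
Asset creation waits on its own release at day 2, so it starts at day 2 and finishes at 2 + 12 = day 14.
QA pass cannot begin until asset creation (finishes day 14, plus 1-day gap → day 15). It runs from day 15 to 15 + 8 = day 23.
Code integration cannot begin until asset creation (finishes day 14). It runs from day 14 to 14 + 1 = day 15.
For internal playtest: code integration (finishes day 15); asset creation (finishes day 14). Taking the maximum gives a start of day 15, and it finishes at 15 + 12 = day 27.
Localization has to wait for code integration (finishes day 15); internal playtest (finishes day 27, plus 2-day gap → day 29). The latest of these is day 29, so localization runs day 29 to 29 + 12 = day 41.
For balance pass: internal playtest (finishes day 27); asset creation (finishes day 14). Taking the maximum gives a start of day 27, and it finishes at 27 + 9 = day 36.
Patch build needs all of balance pass (finishes day 36, plus 2-day gap → day 38); code integration (finishes day 15). That puts its earliest start at day 38; it finishes at 38 + 5 = day 43.
The earliest everything can be done is day 43, which is after the deadline of 38, so it is not possible.

No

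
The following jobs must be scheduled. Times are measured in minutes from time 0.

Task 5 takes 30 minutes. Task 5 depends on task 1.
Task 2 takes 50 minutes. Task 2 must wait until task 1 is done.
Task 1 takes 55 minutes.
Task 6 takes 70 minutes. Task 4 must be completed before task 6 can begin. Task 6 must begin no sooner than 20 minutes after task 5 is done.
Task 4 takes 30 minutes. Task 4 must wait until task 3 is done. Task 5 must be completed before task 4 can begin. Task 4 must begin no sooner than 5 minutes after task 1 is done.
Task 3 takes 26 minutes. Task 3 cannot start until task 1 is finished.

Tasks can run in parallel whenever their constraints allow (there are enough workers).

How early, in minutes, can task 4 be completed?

Task 1 can start immediately at minute 0; it finishes at minute 55.
After task 1 (finishes minute 55), task 5 can start at minute 55 and finishes at minute 85.
After task 1 (finishes minute 55), task 3 can start at minute 55 and finishes at minute 81.
Task 4 has to wait for task 3 (finishes minute 81); task 5 (finishes minute 85); task 1 (finishes minute 55, plus 5-minute gap → minute 60). The latest of these is minute 85, so task 4 runs minute 85 to 85 + 30 = minute 115.

115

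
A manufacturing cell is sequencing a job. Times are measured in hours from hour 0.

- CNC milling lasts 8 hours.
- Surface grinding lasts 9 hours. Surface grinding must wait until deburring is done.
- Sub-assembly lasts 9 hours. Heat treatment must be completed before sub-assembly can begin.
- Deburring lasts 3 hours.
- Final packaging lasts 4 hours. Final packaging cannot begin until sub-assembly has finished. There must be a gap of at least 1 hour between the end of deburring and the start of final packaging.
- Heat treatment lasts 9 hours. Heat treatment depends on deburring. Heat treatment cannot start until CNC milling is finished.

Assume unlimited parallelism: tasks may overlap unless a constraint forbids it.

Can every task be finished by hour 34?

Yes

CNC milling can start immediately at hour 0; it finishes at hour 8.
Deburring has no prerequisites, so it starts at hour 0 and finishes at hour 3.
Surface grinding cannot begin until deburring (finishes hour 3). It runs from hour 3 to 3 + 9 = hour 12.
Heat treatment cannot start until deburring (finishes hour 3); CNC milling (finishes hour 8). The controlling bound is hour 8, so heat treatment finishes at 8 + 9 = hour 17.
Sub-assembly cannot begin until heat treatment (finishes hour 17). It runs from hour 17 to 17 + 9 = hour 26.
Final packaging cannot start until sub-assembly (finishes hour 26); deburring (finishes hour 3, plus 1-hour gap → hour 4). The controlling bound is hour 26, so final packaging finishes at 26 + 4 = hour 30.
Every task is finished by hour 30, which is no later than the deadline of 34, so the schedule is feasible.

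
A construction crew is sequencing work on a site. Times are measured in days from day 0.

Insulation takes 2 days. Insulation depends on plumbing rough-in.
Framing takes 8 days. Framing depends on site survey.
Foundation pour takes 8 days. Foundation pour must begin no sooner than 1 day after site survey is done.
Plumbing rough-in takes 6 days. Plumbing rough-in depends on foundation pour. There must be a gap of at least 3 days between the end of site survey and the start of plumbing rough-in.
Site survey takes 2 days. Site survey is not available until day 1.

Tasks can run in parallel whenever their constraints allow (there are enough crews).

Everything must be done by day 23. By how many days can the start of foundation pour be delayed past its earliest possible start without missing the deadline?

3

After its own release at day 1, site survey can start at day 1 and finishes at day 3.
Foundation pour waits on site survey (finishes day 3, plus 1-day gap → day 4), so it starts at day 4 and finishes at 4 + 8 = day 12.

Working backward from the deadline:
Insulation has no dependents, so it just needs to finish by day 23. Starting by 23 − 2 = day 21 achieves that.
Since insulation (must start by day 21) depends on it, plumbing rough-in must finish by day 21. Backing off its 6-day duration gives a latest start of day 15.
Foundation pour feeds into plumbing rough-in (must start by day 15); so foundation pour must finish by day 15 and therefore start by day 7.
So foundation pour can start as early as day 4 and as late as day 7, giving 7 − 4 = 3 days of slack.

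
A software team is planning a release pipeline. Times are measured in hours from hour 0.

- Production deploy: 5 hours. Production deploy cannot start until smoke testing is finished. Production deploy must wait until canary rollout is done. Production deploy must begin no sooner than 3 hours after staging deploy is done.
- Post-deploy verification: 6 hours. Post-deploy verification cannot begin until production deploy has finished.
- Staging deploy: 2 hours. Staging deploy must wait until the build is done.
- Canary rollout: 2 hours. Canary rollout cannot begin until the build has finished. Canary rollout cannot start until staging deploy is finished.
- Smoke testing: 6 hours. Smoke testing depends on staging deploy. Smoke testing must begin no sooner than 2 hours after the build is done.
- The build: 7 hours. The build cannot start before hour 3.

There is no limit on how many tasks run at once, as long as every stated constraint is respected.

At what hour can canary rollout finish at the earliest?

After its own release at hour 3, the build can start at hour 3 and finishes at hour 10.
Staging deploy cannot begin until the build (finishes hour 10). It runs from hour 10 to 10 + 2 = hour 12.
Canary rollout has to wait for the build (finishes hour 10); staging deploy (finishes hour 12). The latest of these is hour 12, so canary rollout runs hour 12 to 12 + 2 = hour 14.

14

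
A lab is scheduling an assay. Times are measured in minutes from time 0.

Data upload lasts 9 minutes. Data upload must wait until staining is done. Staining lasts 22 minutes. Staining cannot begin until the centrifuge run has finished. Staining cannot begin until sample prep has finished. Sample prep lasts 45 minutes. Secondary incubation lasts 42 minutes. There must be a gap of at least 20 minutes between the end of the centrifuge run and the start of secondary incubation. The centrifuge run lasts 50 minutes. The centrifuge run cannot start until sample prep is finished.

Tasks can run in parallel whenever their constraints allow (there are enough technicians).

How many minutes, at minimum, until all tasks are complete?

Nothing blocks sample prep, so it runs from minute 0 to minute 45.
After sample prep (finishes minute 45), the centrifuge run can start at minute 45 and finishes at minute 95.
Secondary incubation cannot begin until the centrifuge run (finishes minute 95, plus 20-minute gap → minute 115). It runs from minute 115 to 115 + 42 = minute 157.
Staining needs all of the centrifuge run (finishes minute 95); sample prep (finishes minute 45). That puts its earliest start at minute 95; it finishes at 95 + 22 = minute 117.
After staining (finishes minute 117), data upload can start at minute 117 and finishes at minute 126.
All tasks are finished once the last one completes. Finish times: Sample prep at 45, The centrifuge run at 95, Staining at 117, Secondary incubation at 157, Data upload at 126. The latest is minute 157.

157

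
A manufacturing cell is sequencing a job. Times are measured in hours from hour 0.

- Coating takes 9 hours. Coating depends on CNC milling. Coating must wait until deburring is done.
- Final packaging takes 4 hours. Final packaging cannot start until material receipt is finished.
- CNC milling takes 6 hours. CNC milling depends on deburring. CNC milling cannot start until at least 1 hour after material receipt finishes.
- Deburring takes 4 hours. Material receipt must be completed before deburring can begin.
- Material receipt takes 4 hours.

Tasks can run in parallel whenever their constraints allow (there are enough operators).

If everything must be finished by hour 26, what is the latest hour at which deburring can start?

Coating must finish by hour 26; it takes 9 hours, so it must start by 26 − 9 = hour 17.
Since coating (must start by hour 17) depends on it, CNC milling must finish by hour 17. Backing off its 6-hour duration gives a latest start of hour 11.
Deburring has several dependents: CNC milling (must start by hour 11); coating (must start by hour 17). The earliest of those limits is hour 11, so deburring must start by 11 − 4 = hour 7.

7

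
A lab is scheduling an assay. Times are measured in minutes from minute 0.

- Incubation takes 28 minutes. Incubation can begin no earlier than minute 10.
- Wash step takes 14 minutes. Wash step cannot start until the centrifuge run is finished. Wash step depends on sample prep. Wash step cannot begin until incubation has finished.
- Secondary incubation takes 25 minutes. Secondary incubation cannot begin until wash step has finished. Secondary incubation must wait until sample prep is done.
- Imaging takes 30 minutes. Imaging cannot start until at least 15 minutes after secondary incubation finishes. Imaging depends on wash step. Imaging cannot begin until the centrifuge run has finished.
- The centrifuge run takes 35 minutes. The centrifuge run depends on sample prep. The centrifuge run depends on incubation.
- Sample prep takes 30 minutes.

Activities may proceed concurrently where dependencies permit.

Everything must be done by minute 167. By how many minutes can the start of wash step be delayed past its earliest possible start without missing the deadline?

After its own release at minute 10, incubation can start at minute 10 and finishes at minute 38.
Nothing blocks sample prep, so it runs from minute 0 to minute 30.
The centrifuge run has to wait for sample prep (finishes minute 30); incubation (finishes minute 38). The latest of these is minute 38, so the centrifuge run runs minute 38 to 38 + 35 = minute 73.
For wash step: the centrifuge run (finishes minute 73); sample prep (finishes minute 30); incubation (finishes minute 38). Taking the maximum gives a start of minute 73, and it finishes at 73 + 14 = minute 87.

Working backward from the deadline:
Imaging must finish by minute 167; it takes 30 minutes, so it must start by 167 − 30 = minute 137.
Secondary incubation feeds into imaging (must start by minute 137, minus 15-minute gap → minute 122); so secondary incubation must finish by minute 122 and therefore start by minute 97.
Wash step feeds secondary incubation (must start by minute 97); imaging (must start by minute 137). Taking the minimum, wash step must finish by minute 97 and start by 97 − 14 = minute 83.
So wash step can start as early as minute 73 and as late as minute 83, giving 83 − 73 = 10 minutes of slack.

10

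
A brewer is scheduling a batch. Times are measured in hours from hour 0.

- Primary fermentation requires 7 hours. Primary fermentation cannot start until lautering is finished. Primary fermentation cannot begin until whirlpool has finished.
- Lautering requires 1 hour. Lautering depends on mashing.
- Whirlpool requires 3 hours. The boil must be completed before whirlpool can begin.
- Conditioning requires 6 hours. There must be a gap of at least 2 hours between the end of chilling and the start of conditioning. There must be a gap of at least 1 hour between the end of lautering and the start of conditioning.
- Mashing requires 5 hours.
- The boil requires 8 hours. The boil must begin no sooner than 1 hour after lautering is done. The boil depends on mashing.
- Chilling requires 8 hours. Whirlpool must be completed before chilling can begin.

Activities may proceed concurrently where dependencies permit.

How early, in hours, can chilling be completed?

Mashing has no prerequisites, so it starts at hour 0 and finishes at hour 5.
After mashing (finishes hour 5), lautering can start at hour 5 and finishes at hour 6.
The boil has to wait for lautering (finishes hour 6, plus 1-hour gap → hour 7); mashing (finishes hour 5). The latest of these is hour 7, so the boil runs hour 7 to 7 + 8 = hour 15.
Whirlpool cannot begin until the boil (finishes hour 15). It runs from hour 15 to 15 + 3 = hour 18.
Chilling waits on whirlpool (finishes hour 18), so it starts at hour 18 and finishes at 18 + 8 = hour 26.

26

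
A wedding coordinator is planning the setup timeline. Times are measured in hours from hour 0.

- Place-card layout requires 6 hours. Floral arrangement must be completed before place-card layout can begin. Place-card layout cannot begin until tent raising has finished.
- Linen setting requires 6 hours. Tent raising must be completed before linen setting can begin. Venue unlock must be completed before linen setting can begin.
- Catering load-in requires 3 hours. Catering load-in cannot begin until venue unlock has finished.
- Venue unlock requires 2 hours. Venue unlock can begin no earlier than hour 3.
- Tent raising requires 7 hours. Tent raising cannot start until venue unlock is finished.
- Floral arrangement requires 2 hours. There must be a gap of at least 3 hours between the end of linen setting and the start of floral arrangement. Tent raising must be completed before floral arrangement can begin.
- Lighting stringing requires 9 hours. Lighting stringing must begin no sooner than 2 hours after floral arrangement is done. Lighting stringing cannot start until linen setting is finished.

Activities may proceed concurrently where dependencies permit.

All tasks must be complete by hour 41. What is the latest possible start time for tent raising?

Nothing follows lighting stringing; the deadline of hour 41 is its only limit. It must start by 41 − 9 = hour 32.
Place-card layout has no dependents, so it just needs to finish by hour 41. Starting by 41 − 6 = hour 35 achieves that.
Floral arrangement feeds lighting stringing (must start by hour 32, minus 2-hour gap → hour 30); place-card layout (must start by hour 35). Taking the minimum, floral arrangement must finish by hour 30 and start by 30 − 2 = hour 28.
Linen setting must finish in time for floral arrangement (must start by hour 28, minus 3-hour gap → hour 25); lighting stringing (must start by hour 32). The tightest is hour 25, so linen setting must start by 25 − 6 = hour 19.
Tent raising must finish in time for linen setting (must start by hour 19); floral arrangement (must start by hour 28); place-card layout (must start by hour 35). The tightest is hour 19, so tent raising must start by 19 − 7 = hour 12.

12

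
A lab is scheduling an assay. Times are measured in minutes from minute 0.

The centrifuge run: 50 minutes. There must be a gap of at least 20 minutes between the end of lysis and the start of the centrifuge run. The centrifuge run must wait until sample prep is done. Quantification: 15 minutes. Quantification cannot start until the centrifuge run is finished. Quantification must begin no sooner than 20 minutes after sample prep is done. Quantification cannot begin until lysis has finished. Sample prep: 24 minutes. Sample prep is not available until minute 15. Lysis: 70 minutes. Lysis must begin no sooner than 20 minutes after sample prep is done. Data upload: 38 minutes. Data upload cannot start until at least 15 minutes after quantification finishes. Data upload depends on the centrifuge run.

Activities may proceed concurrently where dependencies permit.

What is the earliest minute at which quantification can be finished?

214

After its own release at minute 15, sample prep can start at minute 15 and finishes at minute 39.
Lysis cannot begin until sample prep (finishes minute 39, plus 20-minute gap → minute 59). It runs from minute 59 to 59 + 70 = minute 129.
The centrifuge run cannot start until lysis (finishes minute 129, plus 20-minute gap → minute 149); sample prep (finishes minute 39). The controlling bound is minute 149, so the centrifuge run finishes at 149 + 50 = minute 199.
Quantification has to wait for the centrifuge run (finishes minute 199); sample prep (finishes minute 39, plus 20-minute gap → minute 59); lysis (finishes minute 129). The latest of these is minute 199, so quantification runs minute 199 to 199 + 15 = minute 214.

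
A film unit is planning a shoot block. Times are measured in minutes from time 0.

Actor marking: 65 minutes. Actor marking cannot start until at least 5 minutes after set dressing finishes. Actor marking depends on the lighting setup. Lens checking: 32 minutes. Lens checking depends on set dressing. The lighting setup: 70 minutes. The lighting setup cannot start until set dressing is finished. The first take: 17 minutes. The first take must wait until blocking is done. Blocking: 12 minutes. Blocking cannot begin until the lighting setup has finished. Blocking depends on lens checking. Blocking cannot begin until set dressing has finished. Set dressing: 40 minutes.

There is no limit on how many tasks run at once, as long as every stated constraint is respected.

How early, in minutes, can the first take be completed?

Set dressing can start immediately at minute 0; it finishes at minute 40.
Lens checking waits on set dressing (finishes minute 40), so it starts at minute 40 and finishes at 40 + 32 = minute 72.
The lighting setup waits on set dressing (finishes minute 40), so it starts at minute 40 and finishes at 40 + 70 = minute 110.
Blocking cannot start until the lighting setup (finishes minute 110); lens checking (finishes minute 72); set dressing (finishes minute 40). The controlling bound is minute 110, so blocking finishes at 110 + 12 = minute 122.
The first take cannot begin until blocking (finishes minute 122). It runs from minute 122 to 122 + 17 = minute 139.

139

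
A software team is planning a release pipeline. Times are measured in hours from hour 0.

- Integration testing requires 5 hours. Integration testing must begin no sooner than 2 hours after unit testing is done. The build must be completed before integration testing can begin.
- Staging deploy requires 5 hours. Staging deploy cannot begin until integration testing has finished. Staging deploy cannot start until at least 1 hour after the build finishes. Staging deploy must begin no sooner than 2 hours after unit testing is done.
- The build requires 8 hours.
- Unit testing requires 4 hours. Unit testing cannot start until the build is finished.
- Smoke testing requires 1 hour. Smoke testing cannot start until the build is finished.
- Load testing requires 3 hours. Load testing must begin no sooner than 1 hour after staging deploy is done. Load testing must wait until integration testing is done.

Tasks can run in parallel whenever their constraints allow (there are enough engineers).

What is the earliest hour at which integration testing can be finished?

19

Nothing blocks the build, so it runs from hour 0 to hour 8.
Unit testing waits on the build (finishes hour 8), so it starts at hour 8 and finishes at 8 + 4 = hour 12.
Integration testing cannot start until unit testing (finishes hour 12, plus 2-hour gap → hour 14); the build (finishes hour 8). The controlling bound is hour 14, so integration testing finishes at 14 + 5 = hour 19.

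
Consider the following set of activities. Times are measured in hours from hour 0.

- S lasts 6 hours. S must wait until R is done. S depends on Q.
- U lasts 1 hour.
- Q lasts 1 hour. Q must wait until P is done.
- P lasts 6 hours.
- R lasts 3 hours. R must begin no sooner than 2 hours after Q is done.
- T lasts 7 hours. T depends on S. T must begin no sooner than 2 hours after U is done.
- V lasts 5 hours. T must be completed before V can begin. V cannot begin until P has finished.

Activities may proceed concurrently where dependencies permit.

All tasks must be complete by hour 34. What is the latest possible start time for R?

V must finish by hour 34; it takes 5 hours, so it must start by 34 − 5 = hour 29.
T has to be done before V (must start by hour 29). That means finishing by hour 29, i.e. starting by 29 − 7 = hour 22.
S must finish before T (must start by hour 22). With a 6-hour duration, S must start by 22 − 6 = hour 16.
R feeds into S (must start by hour 16); so R must finish by hour 16 and therefore start by hour 13.

13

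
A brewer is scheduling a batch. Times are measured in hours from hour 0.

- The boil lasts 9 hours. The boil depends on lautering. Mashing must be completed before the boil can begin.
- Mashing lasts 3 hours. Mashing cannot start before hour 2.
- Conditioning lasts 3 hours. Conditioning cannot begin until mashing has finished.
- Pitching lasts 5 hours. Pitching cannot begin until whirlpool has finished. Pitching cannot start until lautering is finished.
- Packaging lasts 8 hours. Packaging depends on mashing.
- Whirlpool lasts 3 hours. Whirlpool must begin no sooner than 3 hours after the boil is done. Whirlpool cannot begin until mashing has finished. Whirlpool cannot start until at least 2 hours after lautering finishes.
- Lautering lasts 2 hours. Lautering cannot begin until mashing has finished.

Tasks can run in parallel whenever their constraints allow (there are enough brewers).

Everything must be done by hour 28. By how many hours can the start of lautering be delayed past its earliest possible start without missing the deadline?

1

Mashing waits on its own release at hour 2, so it starts at hour 2 and finishes at 2 + 3 = hour 5.
Lautering waits on mashing (finishes hour 5), so it starts at hour 5 and finishes at 5 + 2 = hour 7.

Working backward from the deadline:
Pitching has no dependents, so it just needs to finish by hour 28. Starting by 28 − 5 = hour 23 achieves that.
Whirlpool feeds into pitching (must start by hour 23); so whirlpool must finish by hour 23 and therefore start by hour 20.
The boil must finish before whirlpool (must start by hour 20, minus 3-hour gap → hour 17). With a 9-hour duration, the boil must start by 17 − 9 = hour 8.
Lautering feeds the boil (must start by hour 8); whirlpool (must start by hour 20, minus 2-hour gap → hour 18); pitching (must start by hour 23). Taking the minimum, lautering must finish by hour 8 and start by 8 − 2 = hour 6.
So lautering can start as early as hour 5 and as late as hour 6, giving 6 − 5 = 1 hour of slack.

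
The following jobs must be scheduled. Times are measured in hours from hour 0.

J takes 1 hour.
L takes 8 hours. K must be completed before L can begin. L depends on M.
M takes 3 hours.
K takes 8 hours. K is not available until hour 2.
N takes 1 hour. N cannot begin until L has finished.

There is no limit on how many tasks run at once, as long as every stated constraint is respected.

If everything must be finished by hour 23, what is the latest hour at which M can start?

11

To finish by hour 23, N (duration 1) must start no later than hour 22.
L feeds into N (must start by hour 22); so L must finish by hour 22 and therefore start by hour 14.
M feeds into L (must start by hour 14); so M must finish by hour 14 and therefore start by hour 11.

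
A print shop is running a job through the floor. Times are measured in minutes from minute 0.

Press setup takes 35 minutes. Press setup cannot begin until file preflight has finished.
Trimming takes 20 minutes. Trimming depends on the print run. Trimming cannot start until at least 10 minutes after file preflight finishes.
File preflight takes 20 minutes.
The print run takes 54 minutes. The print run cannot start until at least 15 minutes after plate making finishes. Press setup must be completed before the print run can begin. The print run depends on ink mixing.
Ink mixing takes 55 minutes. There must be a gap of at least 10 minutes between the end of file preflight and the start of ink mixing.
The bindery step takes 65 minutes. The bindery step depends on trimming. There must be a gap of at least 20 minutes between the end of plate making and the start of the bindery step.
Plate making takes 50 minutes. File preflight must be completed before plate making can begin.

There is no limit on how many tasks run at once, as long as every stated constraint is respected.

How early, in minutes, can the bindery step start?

File preflight can start immediately at minute 0; it finishes at minute 20.
Press setup cannot begin until file preflight (finishes minute 20). It runs from minute 20 to 20 + 35 = minute 55.
Ink mixing waits on file preflight (finishes minute 20, plus 10-minute gap → minute 30), so it starts at minute 30 and finishes at 30 + 55 = minute 85.
Plate making waits on file preflight (finishes minute 20), so it starts at minute 20 and finishes at 20 + 50 = minute 70.
The print run needs all of plate making (finishes minute 70, plus 15-minute gap → minute 85); press setup (finishes minute 55); ink mixing (finishes minute 85). That puts its earliest start at minute 85; it finishes at 85 + 54 = minute 139.
For trimming: the print run (finishes minute 139); file preflight (finishes minute 20, plus 10-minute gap → minute 30). Taking the maximum gives a start of minute 139, and it finishes at 139 + 20 = minute 159.
The bindery step waits on trimming (finishes minute 159); plate making (finishes minute 70, plus 20-minute gap → minute 90). The latest of these is minute 159, which is the earliest the bindery step can start.

159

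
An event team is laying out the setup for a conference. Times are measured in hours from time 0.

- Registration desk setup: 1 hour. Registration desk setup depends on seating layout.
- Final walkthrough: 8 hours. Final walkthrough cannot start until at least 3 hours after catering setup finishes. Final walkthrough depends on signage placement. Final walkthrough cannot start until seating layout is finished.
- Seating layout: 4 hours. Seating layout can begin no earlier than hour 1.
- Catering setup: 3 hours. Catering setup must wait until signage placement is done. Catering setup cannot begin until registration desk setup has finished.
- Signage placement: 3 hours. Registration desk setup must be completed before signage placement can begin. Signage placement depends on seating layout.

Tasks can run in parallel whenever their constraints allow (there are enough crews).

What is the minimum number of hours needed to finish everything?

After its own release at hour 1, seating layout can start at hour 1 and finishes at hour 5.
After seating layout (finishes hour 5), registration desk setup can start at hour 5 and finishes at hour 6.
Signage placement has to wait for registration desk setup (finishes hour 6); seating layout (finishes hour 5). The latest of these is hour 6, so signage placement runs hour 6 to 6 + 3 = hour 9.
Catering setup needs all of signage placement (finishes hour 9); registration desk setup (finishes hour 6). That puts its earliest start at hour 9; it finishes at 9 + 3 = hour 12.
Final walkthrough needs all of catering setup (finishes hour 12, plus 3-hour gap → hour 15); signage placement (finishes hour 9); seating layout (finishes hour 5). That puts its earliest start at hour 15; it finishes at 15 + 8 = hour 23.
All tasks are finished once the last one completes. Finish times: Seating layout at 5, Registration desk setup at 6, Signage placement at 9, Catering setup at 12, Final walkthrough at 23. The latest is hour 23.

23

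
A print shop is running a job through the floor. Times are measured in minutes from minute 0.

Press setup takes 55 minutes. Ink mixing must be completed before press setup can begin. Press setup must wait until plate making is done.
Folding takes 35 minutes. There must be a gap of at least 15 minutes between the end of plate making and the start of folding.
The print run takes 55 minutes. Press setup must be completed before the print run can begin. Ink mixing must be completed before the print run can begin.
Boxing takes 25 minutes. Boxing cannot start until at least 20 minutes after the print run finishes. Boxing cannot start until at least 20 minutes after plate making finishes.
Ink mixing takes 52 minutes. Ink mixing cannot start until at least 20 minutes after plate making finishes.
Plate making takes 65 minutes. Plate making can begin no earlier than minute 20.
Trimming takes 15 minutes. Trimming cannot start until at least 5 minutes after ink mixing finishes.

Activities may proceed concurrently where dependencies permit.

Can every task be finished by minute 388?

Yes

Plate making cannot begin until its own release at minute 20. It runs from minute 20 to 20 + 65 = minute 85.
Folding waits on plate making (finishes minute 85, plus 15-minute gap → minute 100), so it starts at minute 100 and finishes at 100 + 35 = minute 135.
Ink mixing cannot begin until plate making (finishes minute 85, plus 20-minute gap → minute 105). It runs from minute 105 to 105 + 52 = minute 157.
Trimming waits on ink mixing (finishes minute 157, plus 5-minute gap → minute 162), so it starts at minute 162 and finishes at 162 + 15 = minute 177.
Press setup has to wait for ink mixing (finishes minute 157); plate making (finishes minute 85). The latest of these is minute 157, so press setup runs minute 157 to 157 + 55 = minute 212.
The print run needs all of press setup (finishes minute 212); ink mixing (finishes minute 157). That puts its earliest start at minute 212; it finishes at 212 + 55 = minute 267.
Boxing cannot start until the print run (finishes minute 267, plus 20-minute gap → minute 287); plate making (finishes minute 85, plus 20-minute gap → minute 105). The controlling bound is minute 287, so boxing finishes at 287 + 25 = minute 312.
Every task is finished by minute 312, which is no later than the deadline of 388, so the schedule is feasible.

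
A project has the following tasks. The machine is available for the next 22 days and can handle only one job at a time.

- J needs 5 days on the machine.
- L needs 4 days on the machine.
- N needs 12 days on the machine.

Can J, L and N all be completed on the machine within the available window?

Yes

Running back to back, the jobs need 5 + 4 + 12 = 21 days on the machine.
Since 21 ≤ 22, they fit within the window.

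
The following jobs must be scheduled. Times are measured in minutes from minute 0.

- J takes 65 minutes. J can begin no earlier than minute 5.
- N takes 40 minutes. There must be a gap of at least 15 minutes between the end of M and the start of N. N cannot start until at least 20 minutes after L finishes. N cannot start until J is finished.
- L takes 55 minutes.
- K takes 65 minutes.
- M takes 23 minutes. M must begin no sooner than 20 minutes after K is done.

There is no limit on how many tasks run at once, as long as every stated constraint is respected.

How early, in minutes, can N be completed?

163

Nothing blocks L, so it runs from minute 0 to minute 55.
Nothing blocks K, so it runs from minute 0 to minute 65.
After K (finishes minute 65, plus 20-minute gap → minute 85), M can start at minute 85 and finishes at minute 108.
J cannot begin until its own release at minute 5. It runs from minute 5 to 5 + 65 = minute 70.
N cannot start until M (finishes minute 108, plus 15-minute gap → minute 123); L (finishes minute 55, plus 20-minute gap → minute 75); J (finishes minute 70). The controlling bound is minute 123, so N finishes at 123 + 40 = minute 163.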